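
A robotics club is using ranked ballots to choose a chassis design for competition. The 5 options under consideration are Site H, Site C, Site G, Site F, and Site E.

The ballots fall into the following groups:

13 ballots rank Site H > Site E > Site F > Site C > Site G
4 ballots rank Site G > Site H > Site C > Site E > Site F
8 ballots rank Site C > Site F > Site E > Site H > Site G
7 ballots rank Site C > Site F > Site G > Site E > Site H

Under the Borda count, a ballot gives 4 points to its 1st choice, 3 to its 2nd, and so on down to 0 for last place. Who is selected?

Borda scores:
  Site H: 13·4 + 4·3 + 8·1 + 7·0 = 72
  Site C: 13·1 + 4·2 + 8·4 + 7·4 = 81
  Site G: 13·0 + 4·4 + 8·0 + 7·2 = 30
  Site F: 13·2 + 4·0 + 8·3 + 7·3 = 71
  Site E: 13·3 + 4·1 + 8·2 + 7·1 = 66
Site C has the highest total.

Site C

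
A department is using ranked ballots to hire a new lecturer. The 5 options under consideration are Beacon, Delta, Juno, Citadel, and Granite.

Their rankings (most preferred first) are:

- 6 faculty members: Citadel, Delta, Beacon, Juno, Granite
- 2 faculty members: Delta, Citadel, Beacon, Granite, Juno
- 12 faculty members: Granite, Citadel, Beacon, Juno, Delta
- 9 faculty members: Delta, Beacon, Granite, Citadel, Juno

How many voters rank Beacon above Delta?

Ballots ranking Beacon above Delta: 12.
Ballots ranking Delta above Beacon: 6+2+9 = 17.
So 12 of 29 voters prefer Beacon to Delta.

12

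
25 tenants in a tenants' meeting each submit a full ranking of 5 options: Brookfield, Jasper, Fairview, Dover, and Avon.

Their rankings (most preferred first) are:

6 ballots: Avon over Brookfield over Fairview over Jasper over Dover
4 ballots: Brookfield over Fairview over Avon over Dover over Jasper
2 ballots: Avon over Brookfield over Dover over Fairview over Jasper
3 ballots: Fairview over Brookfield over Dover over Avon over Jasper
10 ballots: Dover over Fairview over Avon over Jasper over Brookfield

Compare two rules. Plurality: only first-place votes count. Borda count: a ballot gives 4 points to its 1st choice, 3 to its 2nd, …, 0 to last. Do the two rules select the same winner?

Plurality first-place counts: Brookfield 4, Jasper 0, Fairview 3, Dover 10, Avon 8 → Dover.
Borda totals: Brookfield 49, Jasper 16, Fairview 68, Dover 54, Avon 63 → Fairview.
The two rules disagree: plurality picks Dover, Borda picks Fairview.

No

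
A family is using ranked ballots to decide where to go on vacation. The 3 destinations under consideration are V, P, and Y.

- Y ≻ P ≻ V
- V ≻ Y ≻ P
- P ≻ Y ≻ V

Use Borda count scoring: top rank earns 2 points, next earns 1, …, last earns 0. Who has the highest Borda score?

Borda scores:
  V: 0 + 2 + 0 = 2
  P: 1 + 0 + 2 = 3
  Y: 2 + 1 + 1 = 4
Y has the highest total.

Y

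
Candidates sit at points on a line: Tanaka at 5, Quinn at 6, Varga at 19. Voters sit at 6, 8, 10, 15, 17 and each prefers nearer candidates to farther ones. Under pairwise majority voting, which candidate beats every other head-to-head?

Quinn

With single-peaked preferences on a line, the Condorcet winner is the candidate closest to the median voter.
The median voter (position 10) is closest to Quinn at 6.
Check: Quinn vs Varga — voters closer to Quinn: 3 of 5.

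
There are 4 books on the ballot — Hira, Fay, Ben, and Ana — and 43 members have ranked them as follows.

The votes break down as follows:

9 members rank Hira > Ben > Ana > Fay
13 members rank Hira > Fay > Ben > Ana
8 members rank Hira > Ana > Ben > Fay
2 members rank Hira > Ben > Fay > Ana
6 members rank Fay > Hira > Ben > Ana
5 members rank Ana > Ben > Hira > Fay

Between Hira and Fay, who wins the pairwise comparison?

Hira

Ballots ranking Hira above Fay: 9+13+8+2+5 = 37.
Ballots ranking Fay above Hira: 6.
Hira wins the head-to-head, 37–6.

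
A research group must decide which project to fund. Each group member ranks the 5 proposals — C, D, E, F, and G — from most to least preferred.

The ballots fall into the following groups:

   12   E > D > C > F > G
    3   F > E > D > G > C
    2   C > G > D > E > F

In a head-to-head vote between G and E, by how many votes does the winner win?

Ballots ranking G above E: 2.
Ballots ranking E above G: 12+3 = 15.
E wins 15–2, a margin of 13.

13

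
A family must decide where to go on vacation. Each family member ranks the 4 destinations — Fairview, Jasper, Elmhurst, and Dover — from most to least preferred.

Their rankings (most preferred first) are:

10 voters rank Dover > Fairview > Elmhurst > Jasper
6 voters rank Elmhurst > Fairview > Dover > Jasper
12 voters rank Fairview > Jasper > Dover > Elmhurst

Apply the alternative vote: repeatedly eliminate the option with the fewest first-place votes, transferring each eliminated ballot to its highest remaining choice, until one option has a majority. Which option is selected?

Fairview

Round 1: Fairview 12, Dover 10, Elmhurst 6, Jasper 0. Jasper has the fewest and is eliminated.
Round 2: Fairview 12, Dover 10, Elmhurst 6. Elmhurst has the fewest and is eliminated.
Round 3: Fairview 18, Dover 10. Fairview has a majority.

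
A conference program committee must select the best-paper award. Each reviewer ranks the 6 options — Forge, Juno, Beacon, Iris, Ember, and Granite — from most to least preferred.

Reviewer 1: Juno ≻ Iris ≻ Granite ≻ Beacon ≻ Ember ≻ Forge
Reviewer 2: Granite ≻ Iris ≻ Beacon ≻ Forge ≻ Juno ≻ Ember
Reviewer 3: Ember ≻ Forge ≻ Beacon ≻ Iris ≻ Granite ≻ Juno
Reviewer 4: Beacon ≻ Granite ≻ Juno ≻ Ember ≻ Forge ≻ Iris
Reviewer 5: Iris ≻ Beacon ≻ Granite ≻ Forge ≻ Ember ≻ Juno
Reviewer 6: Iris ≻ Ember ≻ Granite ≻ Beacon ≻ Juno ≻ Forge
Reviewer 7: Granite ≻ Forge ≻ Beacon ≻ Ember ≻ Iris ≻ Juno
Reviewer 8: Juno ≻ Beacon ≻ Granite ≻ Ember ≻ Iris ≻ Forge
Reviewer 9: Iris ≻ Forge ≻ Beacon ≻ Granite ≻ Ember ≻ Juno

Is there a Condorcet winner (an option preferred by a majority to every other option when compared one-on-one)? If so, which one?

Iris

Head-to-head results (9 voters total):
Forge vs Juno: Forge wins 5–4.
Forge vs Beacon: Beacon wins 6–3.
Forge vs Iris: Iris wins 6–3.
Forge vs Ember: Ember wins 5–4.
Forge vs Granite: Granite wins 7–2.
Juno vs Beacon: Beacon wins 7–2.
Juno vs Iris: Iris wins 6–3.
Juno vs Ember: Ember wins 5–4.
Juno vs Granite: Granite wins 7–2.
Beacon vs Iris: Iris wins 5–4.
Beacon vs Ember: Beacon wins 7–2.
Beacon vs Granite: Beacon wins 5–4.
Iris vs Ember: Iris wins 5–4.
Iris vs Granite: Iris wins 5–4.
Ember vs Granite: Granite wins 7–2.
Iris beats each rival — Forge (6–3), Juno (6–3), Beacon (5–4), Ember (5–4), Granite (5–4) — so Iris is the Condorcet winner.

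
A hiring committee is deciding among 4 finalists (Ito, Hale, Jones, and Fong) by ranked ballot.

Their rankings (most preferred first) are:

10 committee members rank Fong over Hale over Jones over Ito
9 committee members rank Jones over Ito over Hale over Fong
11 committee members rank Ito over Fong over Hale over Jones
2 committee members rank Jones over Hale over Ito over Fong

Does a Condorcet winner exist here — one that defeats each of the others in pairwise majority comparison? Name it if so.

Head-to-head results (32 voters total):
Ito vs Hale: Ito wins 20–12.
Ito vs Jones: Jones wins 21–11.
Ito vs Fong: Ito wins 22–10.
Hale vs Jones: Hale wins 21–11.
Hale vs Fong: Fong wins 21–11.
Jones vs Fong: Fong wins 21–11.
No candidate beats all others: Ito beats Hale beats Jones beats Ito, a majority cycle.

No Condorcet winner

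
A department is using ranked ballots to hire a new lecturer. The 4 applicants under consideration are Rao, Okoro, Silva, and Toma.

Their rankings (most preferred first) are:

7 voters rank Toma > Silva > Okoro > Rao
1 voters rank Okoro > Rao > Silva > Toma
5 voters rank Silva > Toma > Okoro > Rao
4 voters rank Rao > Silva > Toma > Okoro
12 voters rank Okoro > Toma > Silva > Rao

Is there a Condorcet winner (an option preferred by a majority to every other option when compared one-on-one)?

Head-to-head results (29 voters total):
Rao vs Okoro: Okoro wins 25–4.
Rao vs Silva: Silva wins 24–5.
Rao vs Toma: Toma wins 24–5.
Okoro vs Silva: Silva wins 16–13.
Okoro vs Toma: Toma wins 16–13.
Silva vs Toma: Toma wins 19–10.
Toma beats each rival — Rao (24–5), Okoro (16–13), Silva (19–10) — so Toma is the Condorcet winner.

Yes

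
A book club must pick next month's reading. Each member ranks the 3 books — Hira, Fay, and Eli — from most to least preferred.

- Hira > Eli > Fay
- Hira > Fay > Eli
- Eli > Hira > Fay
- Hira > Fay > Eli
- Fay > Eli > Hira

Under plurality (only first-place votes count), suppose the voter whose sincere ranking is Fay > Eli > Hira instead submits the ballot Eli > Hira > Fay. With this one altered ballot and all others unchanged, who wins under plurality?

First-place totals with the altered ballot: Hira 3, Fay 0, Eli 2.
The winner is unchanged: still Hira.

Hira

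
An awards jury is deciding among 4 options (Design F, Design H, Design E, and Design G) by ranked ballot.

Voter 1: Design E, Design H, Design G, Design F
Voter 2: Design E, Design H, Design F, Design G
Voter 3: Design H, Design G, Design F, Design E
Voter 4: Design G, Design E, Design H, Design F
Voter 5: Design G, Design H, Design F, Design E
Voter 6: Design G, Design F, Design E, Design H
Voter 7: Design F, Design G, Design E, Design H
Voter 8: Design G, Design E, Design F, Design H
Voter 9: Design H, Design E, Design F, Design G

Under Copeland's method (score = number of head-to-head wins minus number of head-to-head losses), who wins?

Design G

Pairwise results:
  Design F vs Design H: Design H wins 6–3.
  Design F vs Design E: Design E wins 5–4.
  Design F vs Design G: Design G wins 6–3.
  Design H vs Design E: Design E wins 6–3.
  Design H vs Design G: Design G wins 5–4.
  Design E vs Design G: Design G wins 6–3.
Copeland scores (wins − losses):
  Design F: 0 − 3 = -3
  Design H: 1 − 2 = -1
  Design E: 2 − 1 = 1
  Design G: 3 − 0 = 3
Design G has the best Copeland score.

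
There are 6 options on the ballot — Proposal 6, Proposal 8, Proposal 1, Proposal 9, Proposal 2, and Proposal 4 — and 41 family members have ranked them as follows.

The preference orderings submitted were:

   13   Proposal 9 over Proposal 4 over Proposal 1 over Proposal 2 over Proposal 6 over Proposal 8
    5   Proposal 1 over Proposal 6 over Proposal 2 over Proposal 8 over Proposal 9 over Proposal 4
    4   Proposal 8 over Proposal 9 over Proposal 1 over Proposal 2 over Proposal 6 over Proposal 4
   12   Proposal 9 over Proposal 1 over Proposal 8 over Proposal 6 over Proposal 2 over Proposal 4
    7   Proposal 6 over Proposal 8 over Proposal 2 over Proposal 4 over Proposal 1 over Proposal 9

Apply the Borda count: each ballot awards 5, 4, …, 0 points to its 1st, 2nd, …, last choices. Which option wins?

Proposal 9

Borda scores:
  Proposal 6: 13·1 + 5·4 + 4·1 + 12·2 + 7·5 = 96
  Proposal 8: 13·0 + 5·2 + 4·5 + 12·3 + 7·4 = 94
  Proposal 1: 13·3 + 5·5 + 4·3 + 12·4 + 7·1 = 131
  Proposal 9: 13·5 + 5·1 + 4·4 + 12·5 + 7·0 = 146
  Proposal 2: 13·2 + 5·3 + 4·2 + 12·1 + 7·3 = 82
  Proposal 4: 13·4 + 5·0 + 4·0 + 12·0 + 7·2 = 66
Proposal 9 has the highest total.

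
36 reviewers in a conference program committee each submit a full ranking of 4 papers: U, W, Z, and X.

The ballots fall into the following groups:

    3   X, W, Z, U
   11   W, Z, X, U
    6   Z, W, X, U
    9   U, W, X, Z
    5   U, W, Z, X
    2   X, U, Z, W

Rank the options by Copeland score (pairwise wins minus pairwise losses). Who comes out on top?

Pairwise results:
  U vs W: W wins 20–16.
  U vs Z: Z wins 20–16.
  U vs X: X wins 22–14.
  W vs Z: W wins 28–8.
  W vs X: W wins 31–5.
  Z vs X: Z wins 22–14.
Copeland scores (wins − losses):
  U: 0 − 3 = -3
  W: 3 − 0 = 3
  Z: 2 − 1 = 1
  X: 1 − 2 = -1
W has the best Copeland score.

W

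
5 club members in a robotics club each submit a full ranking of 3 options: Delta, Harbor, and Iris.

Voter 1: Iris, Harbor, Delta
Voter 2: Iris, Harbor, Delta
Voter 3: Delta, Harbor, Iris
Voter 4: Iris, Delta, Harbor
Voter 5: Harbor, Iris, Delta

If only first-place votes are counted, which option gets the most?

First-place vote totals:
  Delta: 1
  Harbor: 1
  Iris: 3
Iris has the most first-place votes.

Iris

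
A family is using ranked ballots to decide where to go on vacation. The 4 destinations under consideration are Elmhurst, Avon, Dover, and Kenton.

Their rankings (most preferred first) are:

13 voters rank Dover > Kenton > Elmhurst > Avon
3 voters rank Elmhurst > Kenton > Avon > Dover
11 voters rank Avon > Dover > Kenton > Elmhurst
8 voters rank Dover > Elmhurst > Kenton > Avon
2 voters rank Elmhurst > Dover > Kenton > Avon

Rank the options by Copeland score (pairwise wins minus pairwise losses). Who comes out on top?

Dover

Pairwise results:
  Elmhurst vs Avon: Elmhurst wins 26–11.
  Elmhurst vs Dover: Dover wins 32–5.
  Elmhurst vs Kenton: Kenton wins 24–13.
  Avon vs Dover: Dover wins 23–14.
  Avon vs Kenton: Kenton wins 26–11.
  Dover vs Kenton: Dover wins 34–3.
Copeland scores (wins − losses):
  Elmhurst: 1 − 2 = -1
  Avon: 0 − 3 = -3
  Dover: 3 − 0 = 3
  Kenton: 2 − 1 = 1
Dover has the best Copeland score.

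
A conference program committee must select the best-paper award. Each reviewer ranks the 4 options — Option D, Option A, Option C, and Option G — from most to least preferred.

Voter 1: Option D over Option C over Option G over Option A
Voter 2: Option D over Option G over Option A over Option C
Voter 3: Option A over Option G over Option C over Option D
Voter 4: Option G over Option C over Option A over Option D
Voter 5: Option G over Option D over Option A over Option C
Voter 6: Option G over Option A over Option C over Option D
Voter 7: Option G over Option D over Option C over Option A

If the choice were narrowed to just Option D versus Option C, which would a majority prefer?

Option D

Ballots ranking Option D above Option C: 4.
Ballots ranking Option C above Option D: 3.
Option D wins the head-to-head, 4–3.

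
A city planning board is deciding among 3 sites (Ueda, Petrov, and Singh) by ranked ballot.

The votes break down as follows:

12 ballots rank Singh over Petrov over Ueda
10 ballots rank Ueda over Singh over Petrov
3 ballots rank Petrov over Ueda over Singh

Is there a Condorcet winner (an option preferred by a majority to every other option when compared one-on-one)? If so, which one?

Head-to-head results (25 voters total):
Ueda vs Petrov: Petrov wins 15–10.
Ueda vs Singh: Ueda wins 13–12.
Petrov vs Singh: Singh wins 22–3.
No candidate beats all others: Ueda beats Singh beats Petrov beats Ueda, a majority cycle.

None — there is no Condorcet winner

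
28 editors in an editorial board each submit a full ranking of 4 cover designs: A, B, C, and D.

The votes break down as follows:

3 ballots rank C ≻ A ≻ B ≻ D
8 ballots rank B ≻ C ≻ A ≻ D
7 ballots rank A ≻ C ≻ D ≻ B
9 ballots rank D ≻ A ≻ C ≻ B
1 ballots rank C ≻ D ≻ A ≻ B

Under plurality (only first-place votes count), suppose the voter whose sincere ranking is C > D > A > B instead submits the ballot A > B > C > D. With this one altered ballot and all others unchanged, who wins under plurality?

D

First-place totals with the altered ballot: A 8, B 8, C 3, D 9.
The winner is unchanged: still D.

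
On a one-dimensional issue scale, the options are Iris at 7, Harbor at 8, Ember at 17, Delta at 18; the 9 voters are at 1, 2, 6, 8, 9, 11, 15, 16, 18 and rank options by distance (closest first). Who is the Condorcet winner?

Harbor

With single-peaked preferences on a line, the Condorcet winner is the candidate closest to the median voter.
The median voter (position 9) is closest to Harbor at 8.
Check: Harbor vs Ember — voters closer to Harbor: 6 of 9.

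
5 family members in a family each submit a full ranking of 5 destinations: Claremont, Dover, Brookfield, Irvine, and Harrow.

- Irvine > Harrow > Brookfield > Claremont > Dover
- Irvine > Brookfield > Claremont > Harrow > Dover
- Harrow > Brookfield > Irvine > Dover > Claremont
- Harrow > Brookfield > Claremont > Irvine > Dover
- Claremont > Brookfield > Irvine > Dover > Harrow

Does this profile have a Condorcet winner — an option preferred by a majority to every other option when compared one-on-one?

Head-to-head results (5 voters total):
Claremont vs Dover: Claremont wins 4–1.
Claremont vs Brookfield: Brookfield wins 4–1.
Claremont vs Irvine: Irvine wins 3–2.
Claremont vs Harrow: Harrow wins 3–2.
Dover vs Brookfield: Brookfield wins 5–0.
Dover vs Irvine: Irvine wins 5–0.
Dover vs Harrow: Harrow wins 4–1.
Brookfield vs Irvine: Brookfield wins 3–2.
Brookfield vs Harrow: Harrow wins 3–2.
Irvine vs Harrow: Irvine wins 3–2.
No candidate beats all others: Brookfield beats Irvine beats Harrow beats Brookfield, a majority cycle.

No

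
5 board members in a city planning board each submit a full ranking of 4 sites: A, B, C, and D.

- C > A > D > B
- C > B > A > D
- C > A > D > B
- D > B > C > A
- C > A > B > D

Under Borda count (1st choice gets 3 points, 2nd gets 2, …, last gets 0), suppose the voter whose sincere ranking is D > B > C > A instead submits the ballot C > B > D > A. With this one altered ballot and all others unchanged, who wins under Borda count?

C

Borda totals with the altered ballot: A 7, B 5, C 15, D 3.
The winner is unchanged: still C.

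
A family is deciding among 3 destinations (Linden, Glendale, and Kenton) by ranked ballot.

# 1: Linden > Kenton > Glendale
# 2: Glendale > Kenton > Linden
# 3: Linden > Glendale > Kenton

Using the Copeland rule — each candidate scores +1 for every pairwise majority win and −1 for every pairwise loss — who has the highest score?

Linden

Pairwise results:
  Linden vs Glendale: Linden wins 2–1.
  Linden vs Kenton: Linden wins 2–1.
  Glendale vs Kenton: Glendale wins 2–1.
Copeland scores (wins − losses):
  Linden: 2 − 0 = 2
  Glendale: 1 − 1 = 0
  Kenton: 0 − 2 = -2
Linden has the best Copeland score.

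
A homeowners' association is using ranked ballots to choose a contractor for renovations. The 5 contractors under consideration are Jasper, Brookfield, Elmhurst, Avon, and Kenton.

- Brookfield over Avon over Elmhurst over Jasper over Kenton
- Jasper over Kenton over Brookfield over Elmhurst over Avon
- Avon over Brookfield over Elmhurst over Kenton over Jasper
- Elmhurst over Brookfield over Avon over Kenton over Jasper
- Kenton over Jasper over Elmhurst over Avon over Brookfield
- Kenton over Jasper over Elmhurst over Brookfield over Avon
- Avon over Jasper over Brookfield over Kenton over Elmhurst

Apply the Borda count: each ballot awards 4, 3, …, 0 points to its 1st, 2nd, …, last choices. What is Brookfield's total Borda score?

Borda scores:
  Jasper: 1 + 4 + 0 + 0 + 3 + 3 + 3 = 14
  Brookfield: 4 + 2 + 3 + 3 + 0 + 1 + 2 = 15
  Elmhurst: 2 + 1 + 2 + 4 + 2 + 2 + 0 = 13
  Avon: 3 + 0 + 4 + 2 + 1 + 0 + 4 = 14
  Kenton: 0 + 3 + 1 + 1 + 4 + 4 + 1 = 14

15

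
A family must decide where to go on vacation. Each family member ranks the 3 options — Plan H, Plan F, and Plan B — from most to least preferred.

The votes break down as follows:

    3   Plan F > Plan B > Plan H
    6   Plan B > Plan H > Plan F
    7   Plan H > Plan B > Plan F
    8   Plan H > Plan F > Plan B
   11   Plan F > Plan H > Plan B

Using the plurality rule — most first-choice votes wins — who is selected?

Plan H

First-place vote totals:
  Plan H: 15
  Plan F: 14
  Plan B: 6
Plan H has the most first-place votes.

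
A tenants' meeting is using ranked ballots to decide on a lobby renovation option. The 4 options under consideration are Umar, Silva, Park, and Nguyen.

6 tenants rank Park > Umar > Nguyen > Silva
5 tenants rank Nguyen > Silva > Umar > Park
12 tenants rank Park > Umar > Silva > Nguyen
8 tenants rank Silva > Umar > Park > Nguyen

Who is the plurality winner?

First-place vote totals:
  Umar: 0
  Silva: 8
  Park: 18
  Nguyen: 5
Park has the most first-place votes.

Park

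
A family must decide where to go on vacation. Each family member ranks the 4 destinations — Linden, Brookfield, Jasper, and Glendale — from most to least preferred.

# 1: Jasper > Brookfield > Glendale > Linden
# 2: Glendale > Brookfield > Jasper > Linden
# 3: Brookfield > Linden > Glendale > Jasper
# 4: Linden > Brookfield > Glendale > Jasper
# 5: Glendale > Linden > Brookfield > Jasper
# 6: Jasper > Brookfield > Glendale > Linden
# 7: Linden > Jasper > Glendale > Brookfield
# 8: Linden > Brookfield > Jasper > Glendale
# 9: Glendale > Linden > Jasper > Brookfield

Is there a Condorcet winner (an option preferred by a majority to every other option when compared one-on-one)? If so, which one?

None — there is no Condorcet winner

Head-to-head results (9 voters total):
Linden vs Brookfield: Linden wins 5–4.
Linden vs Jasper: Linden wins 6–3.
Linden vs Glendale: Glendale wins 5–4.
Brookfield vs Jasper: Brookfield wins 5–4.
Brookfield vs Glendale: Brookfield wins 5–4.
Jasper vs Glendale: Glendale wins 5–4.
No candidate beats all others: Linden beats Brookfield beats Glendale beats Linden, a majority cycle.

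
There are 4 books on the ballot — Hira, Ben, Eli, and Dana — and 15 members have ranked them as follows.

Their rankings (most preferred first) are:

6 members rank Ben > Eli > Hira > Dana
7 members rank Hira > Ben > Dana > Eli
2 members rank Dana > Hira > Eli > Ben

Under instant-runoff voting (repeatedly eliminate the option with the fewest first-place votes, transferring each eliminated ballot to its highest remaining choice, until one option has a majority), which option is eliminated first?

Eli

Round 1: Hira 7, Ben 6, Dana 2, Eli 0. Eli has the fewest and is eliminated.
Round 2: Hira 7, Ben 6, Dana 2. Dana has the fewest and is eliminated.
Round 3: Hira 9, Ben 6. Hira has a majority.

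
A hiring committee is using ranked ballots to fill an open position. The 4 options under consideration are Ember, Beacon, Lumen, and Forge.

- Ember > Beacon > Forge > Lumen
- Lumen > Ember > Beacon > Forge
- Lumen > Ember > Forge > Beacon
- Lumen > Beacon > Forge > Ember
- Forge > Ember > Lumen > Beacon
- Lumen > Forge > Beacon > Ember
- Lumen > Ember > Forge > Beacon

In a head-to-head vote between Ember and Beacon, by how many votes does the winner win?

Ballots ranking Ember above Beacon: 5.
Ballots ranking Beacon above Ember: 2.
Ember wins 5–2, a margin of 3.

3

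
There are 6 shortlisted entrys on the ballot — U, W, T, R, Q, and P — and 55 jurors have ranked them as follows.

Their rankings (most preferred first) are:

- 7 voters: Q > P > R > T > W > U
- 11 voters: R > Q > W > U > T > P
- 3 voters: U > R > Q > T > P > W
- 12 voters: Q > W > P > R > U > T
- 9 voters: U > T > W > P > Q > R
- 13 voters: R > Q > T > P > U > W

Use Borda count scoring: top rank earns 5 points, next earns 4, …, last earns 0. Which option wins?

Q

Borda scores:
  U: 7·0 + 11·2 + 3·5 + 12·1 + 9·5 + 13·1 = 107
  W: 7·1 + 11·3 + 3·0 + 12·4 + 9·3 + 13·0 = 115
  T: 7·2 + 11·1 + 3·2 + 12·0 + 9·4 + 13·3 = 106
  R: 7·3 + 11·5 + 3·4 + 12·2 + 9·0 + 13·5 = 177
  Q: 7·5 + 11·4 + 3·3 + 12·5 + 9·1 + 13·4 = 209
  P: 7·4 + 11·0 + 3·1 + 12·3 + 9·2 + 13·2 = 111
Q has the highest total.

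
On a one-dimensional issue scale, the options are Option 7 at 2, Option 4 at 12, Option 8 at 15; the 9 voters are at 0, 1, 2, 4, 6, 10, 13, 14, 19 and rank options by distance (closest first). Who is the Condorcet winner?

With single-peaked preferences on a line, the Condorcet winner is the candidate closest to the median voter.
The median voter (position 6) is closest to Option 7 at 2.
Check: Option 7 vs Option 8 — voters closer to Option 7: 5 of 9.

Option 7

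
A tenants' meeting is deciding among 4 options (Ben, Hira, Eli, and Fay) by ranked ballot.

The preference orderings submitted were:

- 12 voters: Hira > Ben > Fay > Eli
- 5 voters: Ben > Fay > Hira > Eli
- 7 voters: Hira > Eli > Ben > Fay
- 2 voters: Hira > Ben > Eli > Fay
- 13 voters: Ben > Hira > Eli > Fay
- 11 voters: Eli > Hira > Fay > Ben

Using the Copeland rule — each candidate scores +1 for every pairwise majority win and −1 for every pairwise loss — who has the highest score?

Pairwise results:
  Ben vs Hira: Hira wins 32–18.
  Ben vs Eli: Ben wins 32–18.
  Ben vs Fay: Ben wins 39–11.
  Hira vs Eli: Hira wins 39–11.
  Hira vs Fay: Hira wins 45–5.
  Eli vs Fay: Eli wins 33–17.
Copeland scores (wins − losses):
  Ben: 2 − 1 = 1
  Hira: 3 − 0 = 3
  Eli: 1 − 2 = -1
  Fay: 0 − 3 = -3
Hira has the best Copeland score.

Hira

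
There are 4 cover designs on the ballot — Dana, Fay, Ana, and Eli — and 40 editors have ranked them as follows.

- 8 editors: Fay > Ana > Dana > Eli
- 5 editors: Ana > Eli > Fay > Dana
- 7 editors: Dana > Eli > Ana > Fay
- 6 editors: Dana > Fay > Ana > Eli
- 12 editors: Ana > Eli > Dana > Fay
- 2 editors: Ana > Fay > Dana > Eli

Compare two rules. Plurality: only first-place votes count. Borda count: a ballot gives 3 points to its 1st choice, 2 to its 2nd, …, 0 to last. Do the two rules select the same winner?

Plurality first-place counts: Dana 13, Fay 8, Ana 19, Eli 0 → Ana.
Borda totals: Dana 61, Fay 45, Ana 86, Eli 48 → Ana.
The two rules agree on Ana.

Yes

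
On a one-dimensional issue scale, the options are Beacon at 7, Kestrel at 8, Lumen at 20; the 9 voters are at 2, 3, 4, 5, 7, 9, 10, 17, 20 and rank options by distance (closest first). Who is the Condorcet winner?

With single-peaked preferences on a line, the Condorcet winner is the candidate closest to the median voter.
The median voter (position 7) is closest to Beacon at 7.
Check: Beacon vs Kestrel — voters closer to Beacon: 5 of 9.

Beacon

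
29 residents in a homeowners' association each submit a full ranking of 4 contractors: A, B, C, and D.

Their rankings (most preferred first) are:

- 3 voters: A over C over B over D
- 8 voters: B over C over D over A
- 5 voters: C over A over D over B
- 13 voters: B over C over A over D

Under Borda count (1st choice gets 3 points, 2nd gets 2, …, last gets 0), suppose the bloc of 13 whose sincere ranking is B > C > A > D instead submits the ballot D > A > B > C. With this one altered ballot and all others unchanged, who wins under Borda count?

D

Borda totals with the altered ballot: A 45, B 40, C 37, D 52.
The switch changes the winner from B to D.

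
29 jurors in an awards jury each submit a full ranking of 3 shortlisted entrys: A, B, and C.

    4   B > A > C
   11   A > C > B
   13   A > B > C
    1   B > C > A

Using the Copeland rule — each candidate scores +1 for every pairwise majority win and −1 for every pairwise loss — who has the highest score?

A

Pairwise results:
  A vs B: A wins 24–5.
  A vs C: A wins 28–1.
  B vs C: B wins 18–11.
Copeland scores (wins − losses):
  A: 2 − 0 = 2
  B: 1 − 1 = 0
  C: 0 − 2 = -2
A has the best Copeland score.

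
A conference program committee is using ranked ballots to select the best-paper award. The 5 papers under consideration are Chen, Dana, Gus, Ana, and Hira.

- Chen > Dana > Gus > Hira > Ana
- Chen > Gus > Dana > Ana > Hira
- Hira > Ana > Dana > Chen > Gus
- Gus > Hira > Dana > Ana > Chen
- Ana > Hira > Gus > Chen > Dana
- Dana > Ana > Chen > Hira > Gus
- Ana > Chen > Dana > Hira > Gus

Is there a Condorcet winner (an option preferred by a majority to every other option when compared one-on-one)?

No

Head-to-head results (7 voters total):
Chen vs Dana: Chen wins 4–3.
Chen vs Gus: Chen wins 5–2.
Chen vs Ana: Ana wins 5–2.
Chen vs Hira: Chen wins 4–3.
Dana vs Gus: Dana wins 4–3.
Dana vs Ana: Dana wins 4–3.
Dana vs Hira: Dana wins 4–3.
Gus vs Ana: Ana wins 4–3.
Gus vs Hira: Hira wins 4–3.
Ana vs Hira: Ana wins 4–3.
No candidate beats all others: Chen beats Dana beats Ana beats Chen, a majority cycle.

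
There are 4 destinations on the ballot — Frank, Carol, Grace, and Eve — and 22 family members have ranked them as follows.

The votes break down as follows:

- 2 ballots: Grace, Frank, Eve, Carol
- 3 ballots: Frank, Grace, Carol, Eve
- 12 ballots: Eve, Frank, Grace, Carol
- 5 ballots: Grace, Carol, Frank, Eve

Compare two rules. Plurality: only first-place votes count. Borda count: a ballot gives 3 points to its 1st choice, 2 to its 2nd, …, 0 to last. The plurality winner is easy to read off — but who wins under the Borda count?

Frank

Plurality first-place counts: Frank 3, Carol 0, Grace 7, Eve 12 → Eve.
Borda totals: Frank 42, Carol 13, Grace 39, Eve 38 → Frank.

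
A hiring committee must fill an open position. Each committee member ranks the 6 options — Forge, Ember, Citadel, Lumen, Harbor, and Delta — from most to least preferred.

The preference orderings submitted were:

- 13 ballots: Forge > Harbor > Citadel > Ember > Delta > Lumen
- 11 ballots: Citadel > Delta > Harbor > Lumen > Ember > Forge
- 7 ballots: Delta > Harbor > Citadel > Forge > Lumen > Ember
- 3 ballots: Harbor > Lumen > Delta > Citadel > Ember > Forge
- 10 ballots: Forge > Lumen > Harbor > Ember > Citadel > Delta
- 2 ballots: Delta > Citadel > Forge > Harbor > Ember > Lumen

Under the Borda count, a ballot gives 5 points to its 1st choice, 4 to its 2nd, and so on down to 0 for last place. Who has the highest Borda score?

Borda scores:
  Forge: 13·5 + 11·0 + 7·2 + 3·0 + 10·5 + 2·3 = 135
  Ember: 13·2 + 11·1 + 7·0 + 3·1 + 10·2 + 2·1 = 62
  Citadel: 13·3 + 11·5 + 7·3 + 3·2 + 10·1 + 2·4 = 139
  Lumen: 13·0 + 11·2 + 7·1 + 3·4 + 10·4 + 2·0 = 81
  Harbor: 13·4 + 11·3 + 7·4 + 3·5 + 10·3 + 2·2 = 162
  Delta: 13·1 + 11·4 + 7·5 + 3·3 + 10·0 + 2·5 = 111
Harbor has the highest total.

Harbor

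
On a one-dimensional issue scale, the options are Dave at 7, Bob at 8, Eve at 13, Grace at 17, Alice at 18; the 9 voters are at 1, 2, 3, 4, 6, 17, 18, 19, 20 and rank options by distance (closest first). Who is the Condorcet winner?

With single-peaked preferences on a line, the Condorcet winner is the candidate closest to the median voter.
The median voter (position 6) is closest to Dave at 7.
Check: Dave vs Grace — voters closer to Dave: 5 of 9.

Dave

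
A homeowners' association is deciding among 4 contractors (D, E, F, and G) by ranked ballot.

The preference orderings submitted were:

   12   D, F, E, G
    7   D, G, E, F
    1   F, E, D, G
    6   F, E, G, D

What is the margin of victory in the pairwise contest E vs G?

Ballots ranking E above G: 12+1+6 = 19.
Ballots ranking G above E: 7.
E wins 19–7, a margin of 12.

12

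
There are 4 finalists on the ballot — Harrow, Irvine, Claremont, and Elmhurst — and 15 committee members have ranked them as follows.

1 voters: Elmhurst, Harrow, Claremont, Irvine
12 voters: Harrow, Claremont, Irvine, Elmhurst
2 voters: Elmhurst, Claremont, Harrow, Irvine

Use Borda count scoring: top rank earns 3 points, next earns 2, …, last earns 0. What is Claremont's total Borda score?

29

Borda scores:
  Harrow: 2 + 12·3 + 2·1 = 40
  Irvine: 0 + 12·1 + 2·0 = 12
  Claremont: 1 + 12·2 + 2·2 = 29
  Elmhurst: 3 + 12·0 + 2·3 = 9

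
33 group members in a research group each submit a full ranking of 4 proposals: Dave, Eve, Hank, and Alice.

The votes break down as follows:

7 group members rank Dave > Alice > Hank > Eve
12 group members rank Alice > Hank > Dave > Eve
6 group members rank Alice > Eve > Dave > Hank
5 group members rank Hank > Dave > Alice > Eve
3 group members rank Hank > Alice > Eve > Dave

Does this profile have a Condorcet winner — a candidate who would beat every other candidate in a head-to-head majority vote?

Head-to-head results (33 voters total):
Dave vs Eve: Dave wins 24–9.
Dave vs Hank: Hank wins 20–13.
Dave vs Alice: Alice wins 21–12.
Eve vs Hank: Hank wins 27–6.
Eve vs Alice: Alice wins 33–0.
Hank vs Alice: Alice wins 25–8.
Alice beats each rival — Dave (21–12), Eve (33–0), Hank (25–8) — so Alice is the Condorcet winner.

Yes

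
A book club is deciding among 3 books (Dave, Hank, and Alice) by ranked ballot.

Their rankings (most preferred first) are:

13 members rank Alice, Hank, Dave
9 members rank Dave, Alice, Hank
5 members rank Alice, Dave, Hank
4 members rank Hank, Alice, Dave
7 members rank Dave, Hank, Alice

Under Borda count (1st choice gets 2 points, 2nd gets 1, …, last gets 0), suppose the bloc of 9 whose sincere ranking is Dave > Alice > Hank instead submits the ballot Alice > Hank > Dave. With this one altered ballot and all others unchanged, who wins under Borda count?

Borda totals with the altered ballot: Dave 19, Hank 37, Alice 58.
The winner is unchanged: still Alice.

Alice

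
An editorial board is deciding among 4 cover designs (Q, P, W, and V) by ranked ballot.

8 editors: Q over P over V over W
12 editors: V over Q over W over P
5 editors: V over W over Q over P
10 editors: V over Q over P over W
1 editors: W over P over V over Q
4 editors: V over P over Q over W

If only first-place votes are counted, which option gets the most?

V

First-place vote totals:
  Q: 8
  P: 0
  W: 1
  V: 31
V has the most first-place votes.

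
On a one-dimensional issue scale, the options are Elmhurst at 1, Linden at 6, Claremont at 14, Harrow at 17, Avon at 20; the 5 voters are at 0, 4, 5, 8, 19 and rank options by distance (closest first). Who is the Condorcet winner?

With single-peaked preferences on a line, the Condorcet winner is the candidate closest to the median voter.
The median voter (position 5) is closest to Linden at 6.
Check: Linden vs Harrow — voters closer to Linden: 4 of 5.

Linden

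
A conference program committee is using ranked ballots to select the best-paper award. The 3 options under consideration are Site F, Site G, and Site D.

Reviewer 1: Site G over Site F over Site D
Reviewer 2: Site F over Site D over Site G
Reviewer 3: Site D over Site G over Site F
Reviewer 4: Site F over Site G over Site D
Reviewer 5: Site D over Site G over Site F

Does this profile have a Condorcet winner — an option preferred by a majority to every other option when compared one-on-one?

Head-to-head results (5 voters total):
Site F vs Site G: Site G wins 3–2.
Site F vs Site D: Site F wins 3–2.
Site G vs Site D: Site D wins 3–2.
No candidate beats all others: Site F beats Site D beats Site G beats Site F, a majority cycle.

No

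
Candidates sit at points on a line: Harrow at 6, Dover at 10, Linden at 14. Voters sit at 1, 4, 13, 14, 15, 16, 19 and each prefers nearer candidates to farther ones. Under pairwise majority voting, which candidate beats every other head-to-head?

Linden

With single-peaked preferences on a line, the Condorcet winner is the candidate closest to the median voter.
The median voter (position 14) is closest to Linden at 14.
Check: Linden vs Dover — voters closer to Linden: 5 of 7.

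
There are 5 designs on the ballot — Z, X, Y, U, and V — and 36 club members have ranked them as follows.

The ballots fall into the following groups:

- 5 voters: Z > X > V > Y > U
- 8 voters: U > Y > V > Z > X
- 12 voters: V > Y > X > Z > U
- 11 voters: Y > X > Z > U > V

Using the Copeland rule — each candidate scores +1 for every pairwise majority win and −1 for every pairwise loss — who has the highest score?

Pairwise results:
  Z vs X: X wins 23–13.
  Z vs Y: Y wins 31–5.
  Z vs U: Z wins 28–8.
  Z vs V: V wins 20–16.
  X vs Y: Y wins 31–5.
  X vs U: X wins 28–8.
  X vs V: V wins 20–16.
  Y vs U: Y wins 28–8.
  Y vs V: Y wins 19–17.
  U vs V: U wins 19–17.
Copeland scores (wins − losses):
  Z: 1 − 3 = -2
  X: 2 − 2 = 0
  Y: 4 − 0 = 4
  U: 1 − 3 = -2
  V: 2 − 2 = 0
Y has the best Copeland score.

Y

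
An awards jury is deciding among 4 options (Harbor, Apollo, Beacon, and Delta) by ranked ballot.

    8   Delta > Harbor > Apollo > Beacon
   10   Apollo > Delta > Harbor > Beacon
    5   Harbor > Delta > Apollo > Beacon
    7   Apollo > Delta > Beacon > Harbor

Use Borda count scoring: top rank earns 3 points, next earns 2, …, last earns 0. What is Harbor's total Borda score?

41

Borda scores:
  Harbor: 8·2 + 10·1 + 5·3 + 7·0 = 41
  Apollo: 8·1 + 10·3 + 5·1 + 7·3 = 64
  Beacon: 8·0 + 10·0 + 5·0 + 7·1 = 7
  Delta: 8·3 + 10·2 + 5·2 + 7·2 = 68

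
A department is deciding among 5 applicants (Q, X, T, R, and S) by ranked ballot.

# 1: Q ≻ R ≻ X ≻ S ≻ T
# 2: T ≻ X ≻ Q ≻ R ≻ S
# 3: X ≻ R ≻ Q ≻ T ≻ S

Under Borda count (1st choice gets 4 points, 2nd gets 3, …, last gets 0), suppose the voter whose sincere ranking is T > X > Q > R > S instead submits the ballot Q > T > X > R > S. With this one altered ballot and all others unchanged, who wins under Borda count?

Borda totals with the altered ballot: Q 10, X 8, T 4, R 7, S 1.
The switch changes the winner from X to Q.

Q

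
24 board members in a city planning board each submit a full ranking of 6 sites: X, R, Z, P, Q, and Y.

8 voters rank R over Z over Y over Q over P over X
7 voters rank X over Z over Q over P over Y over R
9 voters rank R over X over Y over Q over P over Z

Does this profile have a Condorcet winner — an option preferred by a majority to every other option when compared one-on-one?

Head-to-head results (24 voters total):
X vs R: R wins 17–7.
X vs Z: X wins 16–8.
X vs P: X wins 16–8.
X vs Q: X wins 16–8.
X vs Y: X wins 16–8.
R vs Z: R wins 17–7.
R vs P: R wins 17–7.
R vs Q: R wins 17–7.
R vs Y: R wins 17–7.
Z vs P: Z wins 15–9.
Z vs Q: Z wins 15–9.
Z vs Y: Z wins 15–9.
P vs Q: Q wins 24–0.
P vs Y: Y wins 17–7.
Q vs Y: Y wins 17–7.
R beats each rival — X (17–7), Z (17–7), P (17–7), Q (17–7), Y (17–7) — so R is the Condorcet winner.

Yes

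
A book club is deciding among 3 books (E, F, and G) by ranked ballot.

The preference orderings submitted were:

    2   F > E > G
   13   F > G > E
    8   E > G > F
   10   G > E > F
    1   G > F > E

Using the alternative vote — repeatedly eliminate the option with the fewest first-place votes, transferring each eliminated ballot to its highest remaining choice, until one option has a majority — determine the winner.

Round 1: F 15, G 11, E 8. E has the fewest and is eliminated.
Round 2: G 19, F 15. G has a majority.

G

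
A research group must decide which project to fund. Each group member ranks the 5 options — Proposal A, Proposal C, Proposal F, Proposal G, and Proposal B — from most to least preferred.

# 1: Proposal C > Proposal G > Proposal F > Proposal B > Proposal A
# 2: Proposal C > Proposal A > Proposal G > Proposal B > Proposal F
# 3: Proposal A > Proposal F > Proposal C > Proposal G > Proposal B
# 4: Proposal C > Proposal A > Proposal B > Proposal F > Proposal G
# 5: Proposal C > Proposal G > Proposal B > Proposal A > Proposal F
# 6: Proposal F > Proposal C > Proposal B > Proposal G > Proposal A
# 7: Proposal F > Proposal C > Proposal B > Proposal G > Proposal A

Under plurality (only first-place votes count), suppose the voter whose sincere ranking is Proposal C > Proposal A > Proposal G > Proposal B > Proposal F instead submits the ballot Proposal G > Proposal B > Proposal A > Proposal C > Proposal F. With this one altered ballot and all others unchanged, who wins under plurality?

First-place totals with the altered ballot: Proposal A 1, Proposal C 3, Proposal F 2, Proposal G 1, Proposal B 0.
The winner is unchanged: still Proposal C.

Proposal C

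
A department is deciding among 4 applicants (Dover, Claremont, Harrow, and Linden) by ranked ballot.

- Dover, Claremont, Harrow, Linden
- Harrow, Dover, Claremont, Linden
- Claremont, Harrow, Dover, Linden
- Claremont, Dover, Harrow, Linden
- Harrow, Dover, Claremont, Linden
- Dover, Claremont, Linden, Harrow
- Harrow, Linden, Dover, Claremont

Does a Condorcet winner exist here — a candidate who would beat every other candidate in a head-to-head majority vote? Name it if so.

Head-to-head results (7 voters total):
Dover vs Claremont: Dover wins 5–2.
Dover vs Harrow: Harrow wins 4–3.
Dover vs Linden: Dover wins 6–1.
Claremont vs Harrow: Claremont wins 4–3.
Claremont vs Linden: Claremont wins 6–1.
Harrow vs Linden: Harrow wins 6–1.
No candidate beats all others: Dover beats Claremont beats Harrow beats Dover, a majority cycle.

No Condorcet winner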